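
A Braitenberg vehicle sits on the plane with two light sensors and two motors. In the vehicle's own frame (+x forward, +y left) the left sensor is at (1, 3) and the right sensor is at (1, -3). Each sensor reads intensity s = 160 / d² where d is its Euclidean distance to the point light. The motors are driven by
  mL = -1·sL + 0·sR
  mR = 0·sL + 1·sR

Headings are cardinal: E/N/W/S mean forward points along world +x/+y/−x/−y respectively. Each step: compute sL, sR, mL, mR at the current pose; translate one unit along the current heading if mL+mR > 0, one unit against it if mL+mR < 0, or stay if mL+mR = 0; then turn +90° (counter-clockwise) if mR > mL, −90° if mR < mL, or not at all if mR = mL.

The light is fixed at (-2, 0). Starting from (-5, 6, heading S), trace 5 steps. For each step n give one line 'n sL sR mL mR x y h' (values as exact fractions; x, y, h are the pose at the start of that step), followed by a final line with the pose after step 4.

0 32/5 160/61 -32/5 160/61 -5 6 S
1 20/13 8 -20/13 8 -5 7 E
2 160/89 32/13 -160/89 32/13 -4 7 N
3 80/17 16/13 -80/17 16/13 -4 8 W
4 160/53 32/13 -160/53 32/13 -3 8 S
final -3 9 E

n=0: pose=(-5,6,S); sL=32/5, sR=160/61; mL=-32/5, mR=160/61; mL+mR=-1152/305 → advance -1; mR−mL=2752/305 → turn +1·90°
n=1: pose=(-5,7,E); sL=20/13, sR=8; mL=-20/13, mR=8; mL+mR=84/13 → advance +1; mR−mL=124/13 → turn +1·90°
n=2: pose=(-4,7,N); sL=160/89, sR=32/13; mL=-160/89, mR=32/13; mL+mR=768/1157 → advance +1; mR−mL=4928/1157 → turn +1·90°
n=3: pose=(-4,8,W); sL=80/17, sR=16/13; mL=-80/17, mR=16/13; mL+mR=-768/221 → advance -1; mR−mL=1312/221 → turn +1·90°
n=4: pose=(-3,8,S); sL=160/53, sR=32/13; mL=-160/53, mR=32/13; mL+mR=-384/689 → advance -1; mR−mL=3776/689 → turn +1·90°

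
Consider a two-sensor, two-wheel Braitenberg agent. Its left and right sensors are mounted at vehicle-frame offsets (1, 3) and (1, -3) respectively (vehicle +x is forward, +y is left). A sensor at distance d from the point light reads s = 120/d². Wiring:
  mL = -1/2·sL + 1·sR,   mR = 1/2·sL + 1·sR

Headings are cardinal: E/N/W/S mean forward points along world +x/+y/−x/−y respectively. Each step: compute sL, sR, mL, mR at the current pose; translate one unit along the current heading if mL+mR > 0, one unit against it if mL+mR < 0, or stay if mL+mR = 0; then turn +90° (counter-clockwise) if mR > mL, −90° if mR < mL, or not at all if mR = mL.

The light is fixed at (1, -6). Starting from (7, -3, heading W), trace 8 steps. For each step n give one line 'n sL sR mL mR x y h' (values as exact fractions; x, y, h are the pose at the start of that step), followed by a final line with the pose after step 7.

0 24/5 120/61 -132/305 1332/305 7 -3 W
1 30/17 15 240/17 270/17 6 -3 S
2 120/61 120/37 5100/2257 9540/2257 6 -4 E
3 20/3 4/3 -2 14/3 7 -4 N
4 24/5 120/61 -132/305 1332/305 7 -3 W
5 30/17 15 240/17 270/17 6 -3 S
6 120/61 120/37 5100/2257 9540/2257 6 -4 E
7 20/3 4/3 -2 14/3 7 -4 N
final 7 -3 W

n=0: pose=(7,-3,W); sL=24/5, sR=120/61; mL=-132/305, mR=1332/305; mL+mR=240/61 → advance +1; mR−mL=24/5 → turn +1·90°
n=1: pose=(6,-3,S); sL=30/17, sR=15; mL=240/17, mR=270/17; mL+mR=30 → advance +1; mR−mL=30/17 → turn +1·90°
n=2: pose=(6,-4,E); sL=120/61, sR=120/37; mL=5100/2257, mR=9540/2257; mL+mR=240/37 → advance +1; mR−mL=120/61 → turn +1·90°
n=3: pose=(7,-4,N); sL=20/3, sR=4/3; mL=-2, mR=14/3; mL+mR=8/3 → advance +1; mR−mL=20/3 → turn +1·90°
n=4: pose=(7,-3,W); sL=24/5, sR=120/61; mL=-132/305, mR=1332/305; mL+mR=240/61 → advance +1; mR−mL=24/5 → turn +1·90°
n=5: pose=(6,-3,S); sL=30/17, sR=15; mL=240/17, mR=270/17; mL+mR=30 → advance +1; mR−mL=30/17 → turn +1·90°
n=6: pose=(6,-4,E); sL=120/61, sR=120/37; mL=5100/2257, mR=9540/2257; mL+mR=240/37 → advance +1; mR−mL=120/61 → turn +1·90°
n=7: pose=(7,-4,N); sL=20/3, sR=4/3; mL=-2, mR=14/3; mL+mR=8/3 → advance +1; mR−mL=20/3 → turn +1·90°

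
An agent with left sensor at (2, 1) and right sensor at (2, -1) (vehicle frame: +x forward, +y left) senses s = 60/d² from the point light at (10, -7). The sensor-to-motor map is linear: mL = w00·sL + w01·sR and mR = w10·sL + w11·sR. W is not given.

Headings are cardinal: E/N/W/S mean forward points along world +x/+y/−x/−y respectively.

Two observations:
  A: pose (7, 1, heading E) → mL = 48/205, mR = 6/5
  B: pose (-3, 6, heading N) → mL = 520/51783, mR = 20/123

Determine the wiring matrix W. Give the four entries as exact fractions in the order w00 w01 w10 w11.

-1/2 1/2 0 1

obs A: pose=(7,1,E) → sL=30/41, sR=6/5, mL=48/205, mR=6/5
obs B: pose=(-3,6,N) → sL=60/421, sR=20/123, mL=520/51783, mR=20/123
sensor matrix S = [[30/41, 6/5], [60/421, 20/123]]; det S = -36832/707701
solve [mL_A; mL_B] = S·[w00; w01] and [mR_A; mR_B] = S·[w10; w11]:
  w00 = -1/2, w01 = 1/2, w10 = 0, w11 = 1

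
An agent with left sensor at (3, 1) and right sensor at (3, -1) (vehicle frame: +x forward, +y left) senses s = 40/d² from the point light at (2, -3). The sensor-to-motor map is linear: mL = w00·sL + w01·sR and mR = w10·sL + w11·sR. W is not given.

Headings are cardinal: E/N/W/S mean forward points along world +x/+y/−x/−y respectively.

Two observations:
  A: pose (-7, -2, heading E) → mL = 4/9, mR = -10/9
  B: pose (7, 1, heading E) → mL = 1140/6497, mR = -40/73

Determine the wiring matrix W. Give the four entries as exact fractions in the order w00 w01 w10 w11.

obs A: pose=(-7,-2,E) → sL=1, sR=10/9, mL=4/9, mR=-10/9
obs B: pose=(7,1,E) → sL=40/89, sR=40/73, mL=1140/6497, mR=-40/73
sensor matrix S = [[1, 10/9], [40/89, 40/73]]; det S = 2840/58473
solve [mL_A; mL_B] = S·[w00; w01] and [mR_A; mR_B] = S·[w10; w11]:
  w00 = 1, w01 = -1/2, w10 = 0, w11 = -1

1 -1/2 0 -1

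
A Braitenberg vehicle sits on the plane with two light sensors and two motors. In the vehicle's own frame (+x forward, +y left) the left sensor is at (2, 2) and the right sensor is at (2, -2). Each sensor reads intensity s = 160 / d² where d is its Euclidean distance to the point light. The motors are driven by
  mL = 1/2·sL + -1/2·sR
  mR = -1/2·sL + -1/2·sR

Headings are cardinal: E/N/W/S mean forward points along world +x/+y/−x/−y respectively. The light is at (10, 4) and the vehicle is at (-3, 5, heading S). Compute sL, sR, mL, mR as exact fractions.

left sensor world pos  = (-1, 3); dL² = 122
right sensor world pos = (-5, 3); dR² = 226
sL = 160/122 = 80/61
sR = 160/226 = 80/113
mL = 1/2·sL + -1/2·sR = 2080/6893
mR = -1/2·sL + -1/2·sR = -6960/6893

80/61 80/113 2080/6893 -6960/6893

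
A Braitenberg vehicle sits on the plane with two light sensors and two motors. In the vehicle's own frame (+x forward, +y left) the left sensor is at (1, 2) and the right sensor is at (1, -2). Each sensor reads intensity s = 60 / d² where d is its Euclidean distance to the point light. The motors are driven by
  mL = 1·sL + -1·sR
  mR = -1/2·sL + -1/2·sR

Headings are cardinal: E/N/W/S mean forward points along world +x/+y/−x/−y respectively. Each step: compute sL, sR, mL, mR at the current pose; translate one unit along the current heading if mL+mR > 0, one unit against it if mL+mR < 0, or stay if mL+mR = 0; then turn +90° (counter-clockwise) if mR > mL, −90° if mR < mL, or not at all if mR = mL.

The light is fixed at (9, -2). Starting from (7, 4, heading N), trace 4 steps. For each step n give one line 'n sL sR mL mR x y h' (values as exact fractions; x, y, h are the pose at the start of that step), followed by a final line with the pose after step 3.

n=0: pose=(7,4,N); sL=12/13, sR=60/49; mL=-192/637, mR=-684/637; mL+mR=-876/637 → advance -1; mR−mL=-492/637 → turn -1·90°
n=1: pose=(7,3,E); sL=6/5, sR=6; mL=-24/5, mR=-18/5; mL+mR=-42/5 → advance -1; mR−mL=6/5 → turn +1·90°
n=2: pose=(6,3,N); sL=60/61, sR=60/37; mL=-1440/2257, mR=-2940/2257; mL+mR=-4380/2257 → advance -1; mR−mL=-1500/2257 → turn -1·90°
n=3: pose=(6,2,E); sL=3/2, sR=15/2; mL=-6, mR=-9/2; mL+mR=-21/2 → advance -1; mR−mL=3/2 → turn +1·90°

0 12/13 60/49 -192/637 -684/637 7 4 N
1 6/5 6 -24/5 -18/5 7 3 E
2 60/61 60/37 -1440/2257 -2940/2257 6 3 N
3 3/2 15/2 -6 -9/2 6 2 E
final 5 2 N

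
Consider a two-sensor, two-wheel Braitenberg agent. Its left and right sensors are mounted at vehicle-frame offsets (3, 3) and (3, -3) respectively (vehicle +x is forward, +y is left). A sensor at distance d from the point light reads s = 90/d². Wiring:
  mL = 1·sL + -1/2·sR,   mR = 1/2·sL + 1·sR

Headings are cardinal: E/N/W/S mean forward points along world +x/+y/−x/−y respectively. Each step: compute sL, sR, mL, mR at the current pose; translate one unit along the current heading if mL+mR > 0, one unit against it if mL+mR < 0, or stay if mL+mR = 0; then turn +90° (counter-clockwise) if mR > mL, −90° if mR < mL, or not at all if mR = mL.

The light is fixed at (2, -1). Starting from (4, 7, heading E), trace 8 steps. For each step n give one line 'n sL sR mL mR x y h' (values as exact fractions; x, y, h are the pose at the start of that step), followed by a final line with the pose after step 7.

0 45/73 9/5 -207/730 1539/730 4 7 E
1 90/121 90/157 8685/18997 17955/18997 5 7 N
2 5/2 5/8 35/16 15/8 5 8 W
3 18/29 90/169 1737/4901 4131/4901 4 8 N
4 9/5 9/17 261/170 243/170 4 9 W
5 90/173 18/37 1773/6401 4779/6401 3 9 N
6 45/34 9/20 747/680 189/170 3 10 W
7 90/73 90/73 45/73 135/73 2 10 S
final 2 9 E

n=0: pose=(4,7,E); sL=45/73, sR=9/5; mL=-207/730, mR=1539/730; mL+mR=666/365 → advance +1; mR−mL=873/365 → turn +1·90°
n=1: pose=(5,7,N); sL=90/121, sR=90/157; mL=8685/18997, mR=17955/18997; mL+mR=26640/18997 → advance +1; mR−mL=9270/18997 → turn +1·90°
n=2: pose=(5,8,W); sL=5/2, sR=5/8; mL=35/16, mR=15/8; mL+mR=65/16 → advance +1; mR−mL=-5/16 → turn -1·90°
n=3: pose=(4,8,N); sL=18/29, sR=90/169; mL=1737/4901, mR=4131/4901; mL+mR=5868/4901 → advance +1; mR−mL=2394/4901 → turn +1·90°
n=4: pose=(4,9,W); sL=9/5, sR=9/17; mL=261/170, mR=243/170; mL+mR=252/85 → advance +1; mR−mL=-9/85 → turn -1·90°
n=5: pose=(3,9,N); sL=90/173, sR=18/37; mL=1773/6401, mR=4779/6401; mL+mR=6552/6401 → advance +1; mR−mL=3006/6401 → turn +1·90°
n=6: pose=(3,10,W); sL=45/34, sR=9/20; mL=747/680, mR=189/170; mL+mR=1503/680 → advance +1; mR−mL=9/680 → turn +1·90°
n=7: pose=(2,10,S); sL=90/73, sR=90/73; mL=45/73, mR=135/73; mL+mR=180/73 → advance +1; mR−mL=90/73 → turn +1·90°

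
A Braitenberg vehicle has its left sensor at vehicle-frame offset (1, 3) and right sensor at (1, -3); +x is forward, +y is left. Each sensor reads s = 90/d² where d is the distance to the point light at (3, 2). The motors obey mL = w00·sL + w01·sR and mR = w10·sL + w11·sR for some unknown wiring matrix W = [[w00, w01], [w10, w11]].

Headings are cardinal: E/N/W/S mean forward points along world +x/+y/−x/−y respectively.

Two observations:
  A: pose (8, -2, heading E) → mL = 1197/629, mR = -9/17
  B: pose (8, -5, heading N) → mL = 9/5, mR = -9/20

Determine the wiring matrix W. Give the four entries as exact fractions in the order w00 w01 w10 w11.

1 -1/2 0 -1/2

obs A: pose=(8,-2,E) → sL=90/37, sR=18/17, mL=1197/629, mR=-9/17
obs B: pose=(8,-5,N) → sL=9/4, sR=9/10, mL=9/5, mR=-9/20
sensor matrix S = [[90/37, 18/17], [9/4, 9/10]]; det S = -243/1258
solve [mL_A; mL_B] = S·[w00; w01] and [mR_A; mR_B] = S·[w10; w11]:
  w00 = 1, w01 = -1/2, w10 = 0, w11 = -1/2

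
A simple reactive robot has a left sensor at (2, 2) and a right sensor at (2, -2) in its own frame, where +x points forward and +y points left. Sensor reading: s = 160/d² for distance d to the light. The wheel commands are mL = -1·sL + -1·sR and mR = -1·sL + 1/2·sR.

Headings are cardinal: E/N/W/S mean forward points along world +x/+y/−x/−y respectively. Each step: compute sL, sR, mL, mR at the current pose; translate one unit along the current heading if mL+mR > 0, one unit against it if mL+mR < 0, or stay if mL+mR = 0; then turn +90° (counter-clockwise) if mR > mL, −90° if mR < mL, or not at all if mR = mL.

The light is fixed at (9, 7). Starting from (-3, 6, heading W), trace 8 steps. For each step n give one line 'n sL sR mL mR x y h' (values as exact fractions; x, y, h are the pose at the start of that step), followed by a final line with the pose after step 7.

0 32/41 160/197 -12864/8077 -3024/8077 -3 6 W
1 16/9 80/89 -2144/801 -1064/801 -2 6 S
2 32/17 32/17 -64/17 -16/17 -2 7 E
3 4/5 20/13 -152/65 -2/65 -3 7 N
4 32/41 160/197 -12864/8077 -3024/8077 -3 6 W
5 16/9 80/89 -2144/801 -1064/801 -2 6 S
6 32/17 32/17 -64/17 -16/17 -2 7 E
7 4/5 20/13 -152/65 -2/65 -3 7 N
final -3 6 W

n=0: pose=(-3,6,W); sL=32/41, sR=160/197; mL=-12864/8077, mR=-3024/8077; mL+mR=-15888/8077 → advance -1; mR−mL=240/197 → turn +1·90°
n=1: pose=(-2,6,S); sL=16/9, sR=80/89; mL=-2144/801, mR=-1064/801; mL+mR=-3208/801 → advance -1; mR−mL=120/89 → turn +1·90°
n=2: pose=(-2,7,E); sL=32/17, sR=32/17; mL=-64/17, mR=-16/17; mL+mR=-80/17 → advance -1; mR−mL=48/17 → turn +1·90°
n=3: pose=(-3,7,N); sL=4/5, sR=20/13; mL=-152/65, mR=-2/65; mL+mR=-154/65 → advance -1; mR−mL=30/13 → turn +1·90°
n=4: pose=(-3,6,W); sL=32/41, sR=160/197; mL=-12864/8077, mR=-3024/8077; mL+mR=-15888/8077 → advance -1; mR−mL=240/197 → turn +1·90°
n=5: pose=(-2,6,S); sL=16/9, sR=80/89; mL=-2144/801, mR=-1064/801; mL+mR=-3208/801 → advance -1; mR−mL=120/89 → turn +1·90°
n=6: pose=(-2,7,E); sL=32/17, sR=32/17; mL=-64/17, mR=-16/17; mL+mR=-80/17 → advance -1; mR−mL=48/17 → turn +1·90°
n=7: pose=(-3,7,N); sL=4/5, sR=20/13; mL=-152/65, mR=-2/65; mL+mR=-154/65 → advance -1; mR−mL=30/13 → turn +1·90°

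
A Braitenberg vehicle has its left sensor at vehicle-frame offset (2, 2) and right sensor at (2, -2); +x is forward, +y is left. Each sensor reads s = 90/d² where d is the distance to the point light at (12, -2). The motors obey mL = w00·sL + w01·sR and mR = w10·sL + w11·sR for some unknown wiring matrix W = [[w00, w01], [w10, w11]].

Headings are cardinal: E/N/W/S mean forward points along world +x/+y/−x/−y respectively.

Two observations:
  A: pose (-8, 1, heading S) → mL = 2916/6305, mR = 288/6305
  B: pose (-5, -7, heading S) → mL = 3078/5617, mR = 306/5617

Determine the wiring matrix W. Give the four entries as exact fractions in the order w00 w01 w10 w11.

1 1 1/2 -1/2

obs A: pose=(-8,1,S) → sL=18/65, sR=18/97, mL=2916/6305, mR=288/6305
obs B: pose=(-5,-7,S) → sL=45/137, sR=9/41, mL=3078/5617, mR=306/5617
sensor matrix S = [[18/65, 18/97], [45/137, 9/41]]; det S = -5832/35415185
solve [mL_A; mL_B] = S·[w00; w01] and [mR_A; mR_B] = S·[w10; w11]:
  w00 = 1, w01 = 1, w10 = 1/2, w11 = -1/2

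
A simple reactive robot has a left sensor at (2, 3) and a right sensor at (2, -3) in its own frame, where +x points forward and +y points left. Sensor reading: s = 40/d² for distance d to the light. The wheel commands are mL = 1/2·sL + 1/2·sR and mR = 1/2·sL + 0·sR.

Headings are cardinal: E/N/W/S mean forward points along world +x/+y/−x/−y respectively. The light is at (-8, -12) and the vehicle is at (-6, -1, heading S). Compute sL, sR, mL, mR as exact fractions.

20/53 20/41 940/2173 10/53

left sensor world pos  = (-3, -3); dL² = 106
right sensor world pos = (-9, -3); dR² = 82
sL = 40/106 = 20/53
sR = 40/82 = 20/41
mL = 1/2·sL + 1/2·sR = 940/2173
mR = 1/2·sL + 0·sR = 10/53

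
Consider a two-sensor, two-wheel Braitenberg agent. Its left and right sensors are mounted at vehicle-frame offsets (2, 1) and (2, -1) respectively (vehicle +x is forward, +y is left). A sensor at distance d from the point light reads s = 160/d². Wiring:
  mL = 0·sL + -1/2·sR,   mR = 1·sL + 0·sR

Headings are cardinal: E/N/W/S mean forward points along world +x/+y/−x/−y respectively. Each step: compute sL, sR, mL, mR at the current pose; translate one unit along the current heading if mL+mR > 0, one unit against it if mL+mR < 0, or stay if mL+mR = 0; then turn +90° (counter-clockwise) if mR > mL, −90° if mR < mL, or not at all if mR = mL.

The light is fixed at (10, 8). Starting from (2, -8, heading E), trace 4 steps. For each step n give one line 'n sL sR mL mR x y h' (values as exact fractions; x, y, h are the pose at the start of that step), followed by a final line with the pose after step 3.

n=0: pose=(2,-8,E); sL=160/261, sR=32/65; mL=-16/65, mR=160/261; mL+mR=6224/16965 → advance +1; mR−mL=14576/16965 → turn +1·90°
n=1: pose=(3,-8,N); sL=8/13, sR=20/29; mL=-10/29, mR=8/13; mL+mR=102/377 → advance +1; mR−mL=362/377 → turn +1·90°
n=2: pose=(3,-7,W); sL=160/337, sR=160/277; mL=-80/277, mR=160/337; mL+mR=17360/93349 → advance +1; mR−mL=71280/93349 → turn +1·90°
n=3: pose=(2,-7,S); sL=80/169, sR=16/37; mL=-8/37, mR=80/169; mL+mR=1608/6253 → advance +1; mR−mL=4312/6253 → turn +1·90°

0 160/261 32/65 -16/65 160/261 2 -8 E
1 8/13 20/29 -10/29 8/13 3 -8 N
2 160/337 160/277 -80/277 160/337 3 -7 W
3 80/169 16/37 -8/37 80/169 2 -7 S
final 2 -8 E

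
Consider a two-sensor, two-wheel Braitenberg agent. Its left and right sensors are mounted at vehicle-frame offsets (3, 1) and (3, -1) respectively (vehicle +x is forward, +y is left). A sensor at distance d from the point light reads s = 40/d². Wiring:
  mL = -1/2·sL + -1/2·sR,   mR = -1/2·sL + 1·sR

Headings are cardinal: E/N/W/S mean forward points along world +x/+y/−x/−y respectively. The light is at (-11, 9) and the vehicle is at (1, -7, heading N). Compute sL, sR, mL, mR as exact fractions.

left sensor world pos  = (0, -4); dL² = 290
right sensor world pos = (2, -4); dR² = 338
sL = 40/290 = 4/29
sR = 40/338 = 20/169
mL = -1/2·sL + -1/2·sR = -628/4901
mR = -1/2·sL + 1·sR = 242/4901

4/29 20/169 -628/4901 242/4901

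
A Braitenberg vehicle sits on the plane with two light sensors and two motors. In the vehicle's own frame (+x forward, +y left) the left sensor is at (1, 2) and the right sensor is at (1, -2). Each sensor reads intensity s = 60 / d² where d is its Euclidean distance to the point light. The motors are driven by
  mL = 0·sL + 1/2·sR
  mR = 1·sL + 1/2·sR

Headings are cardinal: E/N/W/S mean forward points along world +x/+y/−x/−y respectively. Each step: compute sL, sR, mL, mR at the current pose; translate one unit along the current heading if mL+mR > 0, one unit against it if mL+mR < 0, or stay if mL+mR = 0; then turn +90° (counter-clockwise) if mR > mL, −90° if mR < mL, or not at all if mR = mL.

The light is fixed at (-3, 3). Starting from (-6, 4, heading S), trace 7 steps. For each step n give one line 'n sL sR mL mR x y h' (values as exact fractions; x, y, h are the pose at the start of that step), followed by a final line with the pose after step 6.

0 60 12/5 6/5 306/5 -6 4 S
1 15/2 15/2 15/4 45/4 -6 3 E
2 60/17 60 30 570/17 -5 3 N
3 6 10/3 5/3 23/3 -5 4 W
4 60 12/5 6/5 306/5 -6 4 S
5 15/2 15/2 15/4 45/4 -6 3 E
6 60/17 60 30 570/17 -5 3 N
final -5 4 W

n=0: pose=(-6,4,S); sL=60, sR=12/5; mL=6/5, mR=306/5; mL+mR=312/5 → advance +1; mR−mL=60 → turn +1·90°
n=1: pose=(-6,3,E); sL=15/2, sR=15/2; mL=15/4, mR=45/4; mL+mR=15 → advance +1; mR−mL=15/2 → turn +1·90°
n=2: pose=(-5,3,N); sL=60/17, sR=60; mL=30, mR=570/17; mL+mR=1080/17 → advance +1; mR−mL=60/17 → turn +1·90°
n=3: pose=(-5,4,W); sL=6, sR=10/3; mL=5/3, mR=23/3; mL+mR=28/3 → advance +1; mR−mL=6 → turn +1·90°
n=4: pose=(-6,4,S); sL=60, sR=12/5; mL=6/5, mR=306/5; mL+mR=312/5 → advance +1; mR−mL=60 → turn +1·90°
n=5: pose=(-6,3,E); sL=15/2, sR=15/2; mL=15/4, mR=45/4; mL+mR=15 → advance +1; mR−mL=15/2 → turn +1·90°
n=6: pose=(-5,3,N); sL=60/17, sR=60; mL=30, mR=570/17; mL+mR=1080/17 → advance +1; mR−mL=60/17 → turn +1·90°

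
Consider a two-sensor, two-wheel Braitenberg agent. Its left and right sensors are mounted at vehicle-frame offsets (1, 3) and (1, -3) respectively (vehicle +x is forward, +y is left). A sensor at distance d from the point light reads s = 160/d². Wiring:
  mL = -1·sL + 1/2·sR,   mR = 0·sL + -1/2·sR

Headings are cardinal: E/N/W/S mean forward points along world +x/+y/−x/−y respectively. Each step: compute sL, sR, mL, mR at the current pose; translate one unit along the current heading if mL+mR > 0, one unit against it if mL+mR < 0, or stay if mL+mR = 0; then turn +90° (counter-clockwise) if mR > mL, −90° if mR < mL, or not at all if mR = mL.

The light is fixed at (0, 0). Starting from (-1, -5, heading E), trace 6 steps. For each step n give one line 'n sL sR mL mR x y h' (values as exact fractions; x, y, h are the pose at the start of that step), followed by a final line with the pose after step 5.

0 40 5/2 -155/4 -5/4 -1 -5 E
1 160/41 160/17 560/697 -80/17 -2 -5 N
2 16 80/41 -616/41 -40/41 -2 -6 E
3 160/61 32/5 176/305 -16/5 -3 -6 N
4 8 20/13 -94/13 -10/13 -3 -7 E
5 32/17 160/37 176/629 -80/37 -4 -7 N
final -4 -8 E

n=0: pose=(-1,-5,E); sL=40, sR=5/2; mL=-155/4, mR=-5/4; mL+mR=-40 → advance -1; mR−mL=75/2 → turn +1·90°
n=1: pose=(-2,-5,N); sL=160/41, sR=160/17; mL=560/697, mR=-80/17; mL+mR=-160/41 → advance -1; mR−mL=-3840/697 → turn -1·90°
n=2: pose=(-2,-6,E); sL=16, sR=80/41; mL=-616/41, mR=-40/41; mL+mR=-16 → advance -1; mR−mL=576/41 → turn +1·90°
n=3: pose=(-3,-6,N); sL=160/61, sR=32/5; mL=176/305, mR=-16/5; mL+mR=-160/61 → advance -1; mR−mL=-1152/305 → turn -1·90°
n=4: pose=(-3,-7,E); sL=8, sR=20/13; mL=-94/13, mR=-10/13; mL+mR=-8 → advance -1; mR−mL=84/13 → turn +1·90°
n=5: pose=(-4,-7,N); sL=32/17, sR=160/37; mL=176/629, mR=-80/37; mL+mR=-32/17 → advance -1; mR−mL=-1536/629 → turn -1·90°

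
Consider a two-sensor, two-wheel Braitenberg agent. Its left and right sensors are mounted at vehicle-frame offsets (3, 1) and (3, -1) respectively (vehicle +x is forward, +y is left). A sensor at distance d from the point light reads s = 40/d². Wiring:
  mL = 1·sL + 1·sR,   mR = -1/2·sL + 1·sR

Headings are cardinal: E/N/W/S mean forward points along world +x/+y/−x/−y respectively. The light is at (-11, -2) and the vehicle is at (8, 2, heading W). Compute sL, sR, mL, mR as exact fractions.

left sensor world pos  = (5, 1); dL² = 265
right sensor world pos = (5, 3); dR² = 281
sL = 40/265 = 8/53
sR = 40/281 = 40/281
mL = 1·sL + 1·sR = 4368/14893
mR = -1/2·sL + 1·sR = 996/14893

8/53 40/281 4368/14893 996/14893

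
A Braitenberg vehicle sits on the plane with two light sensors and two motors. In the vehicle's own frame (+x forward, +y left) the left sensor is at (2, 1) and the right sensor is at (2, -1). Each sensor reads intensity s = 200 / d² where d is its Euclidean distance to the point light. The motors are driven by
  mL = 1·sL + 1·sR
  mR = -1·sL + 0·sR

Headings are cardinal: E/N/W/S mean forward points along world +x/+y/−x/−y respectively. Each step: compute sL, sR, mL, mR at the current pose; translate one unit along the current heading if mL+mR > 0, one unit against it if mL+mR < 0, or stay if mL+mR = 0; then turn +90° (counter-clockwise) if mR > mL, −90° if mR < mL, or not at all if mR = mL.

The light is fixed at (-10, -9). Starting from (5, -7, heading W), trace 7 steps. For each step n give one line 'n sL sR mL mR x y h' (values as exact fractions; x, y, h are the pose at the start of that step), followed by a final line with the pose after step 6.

n=0: pose=(5,-7,W); sL=20/17, sR=100/89; mL=3480/1513, mR=-20/17; mL+mR=100/89 → advance +1; mR−mL=-5260/1513 → turn -1·90°
n=1: pose=(4,-7,N); sL=40/37, sR=200/241; mL=17040/8917, mR=-40/37; mL+mR=200/241 → advance +1; mR−mL=-26680/8917 → turn -1·90°
n=2: pose=(4,-6,E); sL=25/34, sR=10/13; mL=665/442, mR=-25/34; mL+mR=10/13 → advance +1; mR−mL=-495/221 → turn -1·90°
n=3: pose=(5,-6,S); sL=200/257, sR=200/197; mL=90800/50629, mR=-200/257; mL+mR=200/197 → advance +1; mR−mL=-130200/50629 → turn -1·90°
n=4: pose=(5,-7,W); sL=20/17, sR=100/89; mL=3480/1513, mR=-20/17; mL+mR=100/89 → advance +1; mR−mL=-5260/1513 → turn -1·90°
n=5: pose=(4,-7,N); sL=40/37, sR=200/241; mL=17040/8917, mR=-40/37; mL+mR=200/241 → advance +1; mR−mL=-26680/8917 → turn -1·90°
n=6: pose=(4,-6,E); sL=25/34, sR=10/13; mL=665/442, mR=-25/34; mL+mR=10/13 → advance +1; mR−mL=-495/221 → turn -1·90°

0 20/17 100/89 3480/1513 -20/17 5 -7 W
1 40/37 200/241 17040/8917 -40/37 4 -7 N
2 25/34 10/13 665/442 -25/34 4 -6 E
3 200/257 200/197 90800/50629 -200/257 5 -6 S
4 20/17 100/89 3480/1513 -20/17 5 -7 W
5 40/37 200/241 17040/8917 -40/37 4 -7 N
6 25/34 10/13 665/442 -25/34 4 -6 E
final 5 -6 S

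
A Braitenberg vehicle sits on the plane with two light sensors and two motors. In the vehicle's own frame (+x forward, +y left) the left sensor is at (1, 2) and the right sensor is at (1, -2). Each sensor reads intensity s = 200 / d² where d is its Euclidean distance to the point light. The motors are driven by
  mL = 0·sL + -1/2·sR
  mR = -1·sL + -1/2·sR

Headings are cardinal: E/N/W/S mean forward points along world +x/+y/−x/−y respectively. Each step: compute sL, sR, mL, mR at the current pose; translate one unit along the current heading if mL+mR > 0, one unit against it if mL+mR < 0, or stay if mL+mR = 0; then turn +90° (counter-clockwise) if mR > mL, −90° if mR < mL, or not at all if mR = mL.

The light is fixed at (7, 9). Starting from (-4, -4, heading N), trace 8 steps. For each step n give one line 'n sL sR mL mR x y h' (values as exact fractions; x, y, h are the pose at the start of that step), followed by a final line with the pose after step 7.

n=0: pose=(-4,-4,N); sL=200/313, sR=8/9; mL=-4/9, mR=-3052/2817; mL+mR=-4304/2817 → advance -1; mR−mL=-200/313 → turn -1·90°
n=1: pose=(-4,-5,E); sL=50/61, sR=50/89; mL=-25/89, mR=-5975/5429; mL+mR=-7500/5429 → advance -1; mR−mL=-50/61 → turn -1·90°
n=2: pose=(-5,-5,S); sL=8/13, sR=200/421; mL=-100/421, mR=-4668/5473; mL+mR=-5968/5473 → advance -1; mR−mL=-8/13 → turn -1·90°
n=3: pose=(-5,-4,W); sL=100/197, sR=20/29; mL=-10/29, mR=-4870/5713; mL+mR=-6840/5713 → advance -1; mR−mL=-100/197 → turn -1·90°
n=4: pose=(-4,-4,N); sL=200/313, sR=8/9; mL=-4/9, mR=-3052/2817; mL+mR=-4304/2817 → advance -1; mR−mL=-200/313 → turn -1·90°
n=5: pose=(-4,-5,E); sL=50/61, sR=50/89; mL=-25/89, mR=-5975/5429; mL+mR=-7500/5429 → advance -1; mR−mL=-50/61 → turn -1·90°
n=6: pose=(-5,-5,S); sL=8/13, sR=200/421; mL=-100/421, mR=-4668/5473; mL+mR=-5968/5473 → advance -1; mR−mL=-8/13 → turn -1·90°
n=7: pose=(-5,-4,W); sL=100/197, sR=20/29; mL=-10/29, mR=-4870/5713; mL+mR=-6840/5713 → advance -1; mR−mL=-100/197 → turn -1·90°

0 200/313 8/9 -4/9 -3052/2817 -4 -4 N
1 50/61 50/89 -25/89 -5975/5429 -4 -5 E
2 8/13 200/421 -100/421 -4668/5473 -5 -5 S
3 100/197 20/29 -10/29 -4870/5713 -5 -4 W
4 200/313 8/9 -4/9 -3052/2817 -4 -4 N
5 50/61 50/89 -25/89 -5975/5429 -4 -5 E
6 8/13 200/421 -100/421 -4668/5473 -5 -5 S
7 100/197 20/29 -10/29 -4870/5713 -5 -4 W
final -4 -4 N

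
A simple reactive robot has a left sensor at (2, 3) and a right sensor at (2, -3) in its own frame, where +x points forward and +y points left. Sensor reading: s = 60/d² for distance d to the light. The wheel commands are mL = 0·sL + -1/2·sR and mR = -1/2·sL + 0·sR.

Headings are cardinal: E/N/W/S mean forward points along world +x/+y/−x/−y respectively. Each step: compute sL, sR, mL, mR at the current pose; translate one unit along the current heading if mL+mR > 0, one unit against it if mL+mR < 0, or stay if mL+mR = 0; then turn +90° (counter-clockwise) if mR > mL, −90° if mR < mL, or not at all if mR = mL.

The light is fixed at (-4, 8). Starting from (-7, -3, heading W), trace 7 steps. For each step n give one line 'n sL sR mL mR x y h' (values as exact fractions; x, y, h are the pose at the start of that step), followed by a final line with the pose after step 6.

n=0: pose=(-7,-3,W); sL=60/221, sR=60/89; mL=-30/89, mR=-30/221; mL+mR=-9300/19669 → advance -1; mR−mL=3960/19669 → turn +1·90°
n=1: pose=(-6,-3,S); sL=6/17, sR=30/97; mL=-15/97, mR=-3/17; mL+mR=-546/1649 → advance -1; mR−mL=-36/1649 → turn -1·90°
n=2: pose=(-6,-2,W); sL=12/37, sR=12/13; mL=-6/13, mR=-6/37; mL+mR=-300/481 → advance -1; mR−mL=144/481 → turn +1·90°
n=3: pose=(-5,-2,S); sL=15/37, sR=3/8; mL=-3/16, mR=-15/74; mL+mR=-231/592 → advance -1; mR−mL=-9/592 → turn -1·90°
n=4: pose=(-5,-1,W); sL=20/51, sR=4/3; mL=-2/3, mR=-10/51; mL+mR=-44/51 → advance -1; mR−mL=8/17 → turn +1·90°
n=5: pose=(-4,-1,S); sL=6/13, sR=6/13; mL=-3/13, mR=-3/13; mL+mR=-6/13 → advance -1; mR−mL=0 → turn +0·90°
n=6: pose=(-4,0,S); sL=60/109, sR=60/109; mL=-30/109, mR=-30/109; mL+mR=-60/109 → advance -1; mR−mL=0 → turn +0·90°

0 60/221 60/89 -30/89 -30/221 -7 -3 W
1 6/17 30/97 -15/97 -3/17 -6 -3 S
2 12/37 12/13 -6/13 -6/37 -6 -2 W
3 15/37 3/8 -3/16 -15/74 -5 -2 S
4 20/51 4/3 -2/3 -10/51 -5 -1 W
5 6/13 6/13 -3/13 -3/13 -4 -1 S
6 60/109 60/109 -30/109 -30/109 -4 0 S
final -4 1 S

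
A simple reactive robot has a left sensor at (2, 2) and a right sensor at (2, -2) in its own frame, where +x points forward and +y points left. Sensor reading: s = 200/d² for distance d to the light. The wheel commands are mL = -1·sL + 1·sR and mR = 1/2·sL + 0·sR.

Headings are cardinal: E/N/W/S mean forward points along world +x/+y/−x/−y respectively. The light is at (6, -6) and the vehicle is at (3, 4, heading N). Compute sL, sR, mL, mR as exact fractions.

left sensor world pos  = (1, 6); dL² = 169
right sensor world pos = (5, 6); dR² = 145
sL = 200/169 = 200/169
sR = 200/145 = 40/29
mL = -1·sL + 1·sR = 960/4901
mR = 1/2·sL + 0·sR = 100/169

200/169 40/29 960/4901 100/169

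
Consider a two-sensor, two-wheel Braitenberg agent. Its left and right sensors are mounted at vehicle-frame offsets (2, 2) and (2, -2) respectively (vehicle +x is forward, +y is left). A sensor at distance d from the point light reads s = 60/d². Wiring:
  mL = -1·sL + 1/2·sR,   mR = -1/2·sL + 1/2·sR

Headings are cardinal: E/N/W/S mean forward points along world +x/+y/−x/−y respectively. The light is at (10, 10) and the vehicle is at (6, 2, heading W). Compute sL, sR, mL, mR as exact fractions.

left sensor world pos  = (4, 0); dL² = 136
right sensor world pos = (4, 4); dR² = 72
sL = 60/136 = 15/34
sR = 60/72 = 5/6
mL = -1·sL + 1/2·sR = -5/204
mR = -1/2·sL + 1/2·sR = 10/51

15/34 5/6 -5/204 10/51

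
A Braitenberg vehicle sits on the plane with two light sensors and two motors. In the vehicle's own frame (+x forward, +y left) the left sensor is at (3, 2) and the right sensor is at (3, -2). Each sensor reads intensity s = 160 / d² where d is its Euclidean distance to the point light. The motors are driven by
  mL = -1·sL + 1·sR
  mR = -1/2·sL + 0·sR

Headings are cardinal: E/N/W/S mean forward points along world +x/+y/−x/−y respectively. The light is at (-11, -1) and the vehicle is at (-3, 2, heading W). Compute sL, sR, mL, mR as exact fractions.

80/13 16/5 -192/65 -40/13

left sensor world pos  = (-6, 0); dL² = 26
right sensor world pos = (-6, 4); dR² = 50
sL = 160/26 = 80/13
sR = 160/50 = 16/5
mL = -1·sL + 1·sR = -192/65
mR = -1/2·sL + 0·sR = -40/13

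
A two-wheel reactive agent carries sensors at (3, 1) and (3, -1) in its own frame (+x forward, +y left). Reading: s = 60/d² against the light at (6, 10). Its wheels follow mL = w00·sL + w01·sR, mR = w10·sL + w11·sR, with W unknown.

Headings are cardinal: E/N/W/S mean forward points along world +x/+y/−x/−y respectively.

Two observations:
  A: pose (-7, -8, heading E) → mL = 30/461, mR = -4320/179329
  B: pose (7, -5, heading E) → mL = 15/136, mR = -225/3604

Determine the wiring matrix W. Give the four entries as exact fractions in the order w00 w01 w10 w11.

obs A: pose=(-7,-8,E) → sL=60/389, sR=60/461, mL=30/461, mR=-4320/179329
obs B: pose=(7,-5,E) → sL=15/53, sR=15/68, mL=15/136, mR=-225/3604
sensor matrix S = [[60/389, 60/461], [15/53, 15/68]]; det S = -454275/161575429
solve [mL_A; mL_B] = S·[w00; w01] and [mR_A; mR_B] = S·[w10; w11]:
  w00 = 0, w01 = 1/2, w10 = -1, w11 = 1

0 1/2 -1 1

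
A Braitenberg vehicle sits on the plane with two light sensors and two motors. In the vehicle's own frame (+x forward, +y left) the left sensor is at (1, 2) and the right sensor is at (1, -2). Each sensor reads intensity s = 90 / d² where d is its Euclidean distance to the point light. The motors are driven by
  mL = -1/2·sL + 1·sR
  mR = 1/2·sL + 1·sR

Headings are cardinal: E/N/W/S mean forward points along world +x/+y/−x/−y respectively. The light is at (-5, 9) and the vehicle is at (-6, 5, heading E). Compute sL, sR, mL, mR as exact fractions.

left sensor world pos  = (-5, 7); dL² = 4
right sensor world pos = (-5, 3); dR² = 36
sL = 90/4 = 45/2
sR = 90/36 = 5/2
mL = -1/2·sL + 1·sR = -35/4
mR = 1/2·sL + 1·sR = 55/4

45/2 5/2 -35/4 55/4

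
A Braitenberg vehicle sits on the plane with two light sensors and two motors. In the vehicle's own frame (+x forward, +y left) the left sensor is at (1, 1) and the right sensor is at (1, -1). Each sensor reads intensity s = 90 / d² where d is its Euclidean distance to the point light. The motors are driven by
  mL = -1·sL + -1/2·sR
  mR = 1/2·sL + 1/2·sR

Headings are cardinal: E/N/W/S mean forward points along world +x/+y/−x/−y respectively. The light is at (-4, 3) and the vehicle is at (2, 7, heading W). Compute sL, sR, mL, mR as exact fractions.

45/17 9/5 -603/170 189/85

left sensor world pos  = (1, 6); dL² = 34
right sensor world pos = (1, 8); dR² = 50
sL = 90/34 = 45/17
sR = 90/50 = 9/5
mL = -1·sL + -1/2·sR = -603/170
mR = 1/2·sL + 1/2·sR = 189/85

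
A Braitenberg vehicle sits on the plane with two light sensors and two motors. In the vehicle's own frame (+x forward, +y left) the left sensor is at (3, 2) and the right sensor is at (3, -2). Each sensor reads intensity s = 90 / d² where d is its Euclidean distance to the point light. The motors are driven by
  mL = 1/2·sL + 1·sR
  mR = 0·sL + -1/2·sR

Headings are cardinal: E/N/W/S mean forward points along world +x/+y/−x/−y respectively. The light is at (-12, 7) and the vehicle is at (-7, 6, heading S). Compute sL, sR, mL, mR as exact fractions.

18/13 18/5 279/65 -9/5

left sensor world pos  = (-5, 3); dL² = 65
right sensor world pos = (-9, 3); dR² = 25
sL = 90/65 = 18/13
sR = 90/25 = 18/5
mL = 1/2·sL + 1·sR = 279/65
mR = 0·sL + -1/2·sR = -9/5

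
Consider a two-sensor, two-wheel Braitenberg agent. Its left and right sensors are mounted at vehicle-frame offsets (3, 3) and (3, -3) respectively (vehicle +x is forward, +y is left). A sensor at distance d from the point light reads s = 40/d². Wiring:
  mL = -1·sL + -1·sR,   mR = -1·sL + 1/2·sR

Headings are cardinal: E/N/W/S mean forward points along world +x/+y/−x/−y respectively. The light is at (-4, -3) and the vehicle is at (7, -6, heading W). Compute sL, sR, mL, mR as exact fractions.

2/5 5/8 -41/40 -7/80

left sensor world pos  = (4, -9); dL² = 100
right sensor world pos = (4, -3); dR² = 64
sL = 40/100 = 2/5
sR = 40/64 = 5/8
mL = -1·sL + -1·sR = -41/40
mR = -1·sL + 1/2·sR = -7/80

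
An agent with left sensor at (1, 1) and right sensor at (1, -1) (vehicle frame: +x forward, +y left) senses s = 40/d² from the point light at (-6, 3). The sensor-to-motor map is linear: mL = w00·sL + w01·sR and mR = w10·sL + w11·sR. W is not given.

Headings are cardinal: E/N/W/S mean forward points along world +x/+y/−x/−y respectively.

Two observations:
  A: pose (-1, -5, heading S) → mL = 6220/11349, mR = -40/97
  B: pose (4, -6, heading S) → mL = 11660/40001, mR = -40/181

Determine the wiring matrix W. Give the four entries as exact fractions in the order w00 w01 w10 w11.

obs A: pose=(-1,-5,S) → sL=40/117, sR=40/97, mL=6220/11349, mR=-40/97
obs B: pose=(4,-6,S) → sL=40/221, sR=40/181, mL=11660/40001, mR=-40/181
sensor matrix S = [[40/117, 40/97], [40/221, 40/181]]; det S = 32000/34920873
solve [mL_A; mL_B] = S·[w00; w01] and [mR_A; mR_B] = S·[w10; w11]:
  w00 = 1, w01 = 1/2, w10 = 0, w11 = -1

1 1/2 0 -1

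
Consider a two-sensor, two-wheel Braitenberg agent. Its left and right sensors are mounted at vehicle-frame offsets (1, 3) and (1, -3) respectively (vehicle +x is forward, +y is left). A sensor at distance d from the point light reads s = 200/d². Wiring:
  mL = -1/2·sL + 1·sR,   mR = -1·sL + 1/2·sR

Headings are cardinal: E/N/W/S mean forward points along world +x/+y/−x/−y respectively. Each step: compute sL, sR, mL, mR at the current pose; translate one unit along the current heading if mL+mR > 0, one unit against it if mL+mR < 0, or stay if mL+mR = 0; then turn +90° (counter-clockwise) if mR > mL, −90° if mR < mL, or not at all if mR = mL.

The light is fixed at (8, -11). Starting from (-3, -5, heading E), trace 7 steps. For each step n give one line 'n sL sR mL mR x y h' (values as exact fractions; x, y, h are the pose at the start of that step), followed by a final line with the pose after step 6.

0 200/181 200/109 25300/19729 -3700/19729 -3 -5 E
1 100/37 100/97 -1150/3589 -7850/3589 -2 -5 S
2 200/137 200/221 5300/30277 -30500/30277 -2 -4 W
3 25/26 2 79/52 1/26 -1 -4 N
4 40/37 200/89 5620/3293 140/3293 -1 -3 E
5 100/37 20/17 -110/629 -1330/629 0 -3 S
6 200/117 8/9 4/117 -148/117 0 -2 W
final 1 -2 N

n=0: pose=(-3,-5,E); sL=200/181, sR=200/109; mL=25300/19729, mR=-3700/19729; mL+mR=21600/19729 → advance +1; mR−mL=-29000/19729 → turn -1·90°
n=1: pose=(-2,-5,S); sL=100/37, sR=100/97; mL=-1150/3589, mR=-7850/3589; mL+mR=-9000/3589 → advance -1; mR−mL=-6700/3589 → turn -1·90°
n=2: pose=(-2,-4,W); sL=200/137, sR=200/221; mL=5300/30277, mR=-30500/30277; mL+mR=-25200/30277 → advance -1; mR−mL=-35800/30277 → turn -1·90°
n=3: pose=(-1,-4,N); sL=25/26, sR=2; mL=79/52, mR=1/26; mL+mR=81/52 → advance +1; mR−mL=-77/52 → turn -1·90°
n=4: pose=(-1,-3,E); sL=40/37, sR=200/89; mL=5620/3293, mR=140/3293; mL+mR=5760/3293 → advance +1; mR−mL=-5480/3293 → turn -1·90°
n=5: pose=(0,-3,S); sL=100/37, sR=20/17; mL=-110/629, mR=-1330/629; mL+mR=-1440/629 → advance -1; mR−mL=-1220/629 → turn -1·90°
n=6: pose=(0,-2,W); sL=200/117, sR=8/9; mL=4/117, mR=-148/117; mL+mR=-16/13 → advance -1; mR−mL=-152/117 → turn -1·90°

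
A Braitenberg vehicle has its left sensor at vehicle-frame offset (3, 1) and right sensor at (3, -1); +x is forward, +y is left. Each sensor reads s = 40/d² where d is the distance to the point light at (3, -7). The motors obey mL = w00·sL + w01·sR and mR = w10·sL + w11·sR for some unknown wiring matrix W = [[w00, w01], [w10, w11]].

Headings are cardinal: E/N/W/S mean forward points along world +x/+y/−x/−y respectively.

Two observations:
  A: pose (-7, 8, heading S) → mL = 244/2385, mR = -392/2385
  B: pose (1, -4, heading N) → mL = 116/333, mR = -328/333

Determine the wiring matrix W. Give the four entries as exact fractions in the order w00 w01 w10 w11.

1 -1/2 -1/2 -1/2

obs A: pose=(-7,8,S) → sL=8/45, sR=8/53, mL=244/2385, mR=-392/2385
obs B: pose=(1,-4,N) → sL=8/9, sR=40/37, mL=116/333, mR=-328/333
sensor matrix S = [[8/45, 8/53], [8/9, 40/37]]; det S = 1024/17649
solve [mL_A; mL_B] = S·[w00; w01] and [mR_A; mR_B] = S·[w10; w11]:
  w00 = 1, w01 = -1/2, w10 = -1/2, w11 = -1/2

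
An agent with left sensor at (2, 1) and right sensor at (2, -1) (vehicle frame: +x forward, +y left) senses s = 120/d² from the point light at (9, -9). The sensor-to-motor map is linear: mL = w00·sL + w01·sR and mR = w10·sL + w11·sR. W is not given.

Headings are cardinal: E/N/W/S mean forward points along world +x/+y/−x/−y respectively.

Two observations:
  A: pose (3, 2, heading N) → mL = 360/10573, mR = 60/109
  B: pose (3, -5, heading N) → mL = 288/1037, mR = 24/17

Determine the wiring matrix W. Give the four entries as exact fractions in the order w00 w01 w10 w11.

obs A: pose=(3,2,N) → sL=60/109, sR=60/97, mL=360/10573, mR=60/109
obs B: pose=(3,-5,N) → sL=24/17, sR=120/61, mL=288/1037, mR=24/17
sensor matrix S = [[60/109, 60/97], [24/17, 120/61]]; det S = 2298240/10964201
solve [mL_A; mL_B] = S·[w00; w01] and [mR_A; mR_B] = S·[w10; w11]:
  w00 = -1/2, w01 = 1/2, w10 = 1, w11 = 0

-1/2 1/2 1 0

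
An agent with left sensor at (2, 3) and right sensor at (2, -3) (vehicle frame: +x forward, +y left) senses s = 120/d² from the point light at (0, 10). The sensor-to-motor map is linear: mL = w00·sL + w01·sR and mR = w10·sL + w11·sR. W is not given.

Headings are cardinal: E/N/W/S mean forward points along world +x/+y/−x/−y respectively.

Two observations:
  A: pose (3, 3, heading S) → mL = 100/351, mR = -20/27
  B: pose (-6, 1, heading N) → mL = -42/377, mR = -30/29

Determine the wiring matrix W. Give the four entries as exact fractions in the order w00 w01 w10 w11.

obs A: pose=(3,3,S) → sL=40/39, sR=40/27, mL=100/351, mR=-20/27
obs B: pose=(-6,1,N) → sL=12/13, sR=60/29, mL=-42/377, mR=-30/29
sensor matrix S = [[40/39, 40/27], [12/13, 60/29]]; det S = 2560/3393
solve [mL_A; mL_B] = S·[w00; w01] and [mR_A; mR_B] = S·[w10; w11]:
  w00 = 1, w01 = -1/2, w10 = 0, w11 = -1/2

1 -1/2 0 -1/2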